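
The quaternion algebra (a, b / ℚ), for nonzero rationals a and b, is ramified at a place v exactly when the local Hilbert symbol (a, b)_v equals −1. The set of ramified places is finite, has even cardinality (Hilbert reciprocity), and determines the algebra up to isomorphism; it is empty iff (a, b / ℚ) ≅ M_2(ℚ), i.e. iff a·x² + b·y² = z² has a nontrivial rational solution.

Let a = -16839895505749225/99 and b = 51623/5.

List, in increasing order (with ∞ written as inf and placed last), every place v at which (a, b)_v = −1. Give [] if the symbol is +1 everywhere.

[13, 19]

Mod squares: a ≡ -19019, b ≡ 715. Check v ∈ {∞, 2, 3, 5, 7, 11, 13, 19}.
v=2: v_2(a)=0, v_2(b)=0; units ≡ 5, 3 (mod 8); ε·ε+αω+βω = 0·1+0·1+0·1 ≡ 0  ⇒  (a,b)_2 = +1.
v=∞: -19019 < 0 and 715 > 0  ⇒  (a,b)_∞ = +1.
v=7: a=7^3·(≡6), b=7^0·(≡1) mod 7; (6|7)=-1, (1|7)=+1; (−1)^{3·0·3}·(-1)^0·(+1)^3 = +1.
v=3: a=3^-2·(≡1), b=3^0·(≡1) mod 3; (1|3)=+1, (1|3)=+1; (−1)^{-2·0·1}·(+1)^0·(+1)^-2 = +1.
v=19: a=19^7·(≡1), b=19^2·(≡2) mod 19; (1|19)=+1, (2|19)=-1; (−1)^{7·2·9}·(+1)^2·(-1)^7 = -1.
v=11: a=11^-1·(≡4), b=11^1·(≡8) mod 11; (4|11)=+1, (8|11)=-1; (−1)^{-1·1·5}·(+1)^1·(-1)^-1 = +1.
v=13: a=13^3·(≡6), b=13^1·(≡9) mod 13; (6|13)=-1, (9|13)=+1; (−1)^{3·1·6}·(-1)^1·(+1)^3 = -1.
v=5: a=5^2·(≡4), b=5^-1·(≡3) mod 5; (4|5)=+1, (3|5)=-1; (−1)^{2·-1·2}·(+1)^-1·(-1)^2 = +1.
(-19019, 715 / ℚ) ramifies at {13, 19}: a division algebra.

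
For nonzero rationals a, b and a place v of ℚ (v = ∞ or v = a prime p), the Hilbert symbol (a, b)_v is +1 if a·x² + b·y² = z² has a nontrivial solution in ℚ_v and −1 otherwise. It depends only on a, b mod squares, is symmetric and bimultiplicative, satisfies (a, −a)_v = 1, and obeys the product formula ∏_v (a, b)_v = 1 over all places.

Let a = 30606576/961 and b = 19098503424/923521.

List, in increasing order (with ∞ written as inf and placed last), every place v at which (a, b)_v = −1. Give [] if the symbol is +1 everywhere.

[3, 7]

Mod squares: a ≡ 231, b ≡ 1001. Check v ∈ {∞, 2, 3, 7, 11, 13, 31}.
v=13: a=13^2·(≡12), b=13^3·(≡9) mod 13; (12|13)=+1, (9|13)=+1; (−1)^{2·3·6}·(+1)^3·(+1)^2 = +1.
v=7: a=7^3·(≡5), b=7^3·(≡6) mod 7; (5|7)=-1, (6|7)=-1; (−1)^{3·3·3}·(-1)^3·(-1)^3 = -1.
v=2: v_2(a)=4, v_2(b)=8; units ≡ 7, 1 (mod 8); ε·ε+αω+βω = 1·0+4·0+8·0 ≡ 0  ⇒  (a,b)_2 = +1.
v=∞: 231 > 0 and 1001 > 0  ⇒  (a,b)_∞ = +1.
v=11: a=11^1·(≡8), b=11^1·(≡5) mod 11; (8|11)=-1, (5|11)=+1; (−1)^{1·1·5}·(-1)^1·(+1)^1 = +1.
v=31: a=31^-2·(≡28), b=31^-4·(≡19) mod 31; (28|31)=+1, (19|31)=+1; (−1)^{-2·-4·15}·(+1)^-4·(+1)^-2 = +1.
v=3: a=3^1·(≡2), b=3^2·(≡2) mod 3; (2|3)=-1, (2|3)=-1; (−1)^{1·2·1}·(-1)^2·(-1)^1 = -1.
Ram(231, 1001) = {3, 7}; no ℚ_3-point on the conic.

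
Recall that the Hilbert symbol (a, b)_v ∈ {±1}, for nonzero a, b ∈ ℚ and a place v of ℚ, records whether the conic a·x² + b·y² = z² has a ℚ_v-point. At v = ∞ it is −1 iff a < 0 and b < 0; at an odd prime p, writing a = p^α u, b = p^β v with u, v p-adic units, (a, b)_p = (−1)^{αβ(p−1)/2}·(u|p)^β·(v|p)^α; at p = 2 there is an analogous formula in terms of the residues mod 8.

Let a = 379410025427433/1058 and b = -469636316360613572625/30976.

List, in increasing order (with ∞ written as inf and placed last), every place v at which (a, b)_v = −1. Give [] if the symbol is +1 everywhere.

(a, b) ≡ (7106, -1105) mod (ℚ^×)²; places V = {2, 3, 5, 7, 11, 13, 17, 19, 23, ∞}.
(a,b)_17: α=1, u≡6; β=1, v≡11 (mod 17); (6|17)=-1, (11|17)=-1; sign (−1)^0·-1^1·-1^1 = +1.
(a,b)_19: α=3, u≡8; β=4, v≡17 (mod 19); (8|19)=-1, (17|19)=+1; sign (−1)^0·-1^4·+1^3 = +1.
(a,b)_∞: sgn(7106)=+, sgn(-1105)=−, so +1.
(a,b)_2: α=-1, β=-8; u≡1, v≡7 (mod 8); ε(u)ε(v)=0·1, αω(v)=-1·0, βω(u)=-8·0; sum ≡ 0  ⇒  +1.
(a,b)_11: α=1, u≡10; β=-2, v≡6 (mod 11); (10|11)=-1, (6|11)=-1; sign (−1)^0·-1^-2·-1^1 = -1.
(a,b)_5: α=0, u≡1; β=3, v≡4 (mod 5); (1|5)=+1, (4|5)=+1; sign (−1)^0·+1^3·+1^0 = +1.
(a,b)_13: α=2, u≡7; β=3, v≡7 (mod 13); (7|13)=-1, (7|13)=-1; sign (−1)^0·-1^3·-1^2 = -1.
(a,b)_3: α=6, u≡2; β=8, v≡2 (mod 3); (2|3)=-1, (2|3)=-1; sign (−1)^0·-1^8·-1^6 = +1.
(a,b)_7: α=4, u≡2; β=6, v≡2 (mod 7); (2|7)=+1, (2|7)=+1; sign (−1)^0·+1^6·+1^4 = +1.
(a,b)_23: α=-2, u≡15; β=0, v≡5 (mod 23); (15|23)=-1, (5|23)=-1; sign (−1)^0·-1^0·-1^-2 = +1.
Ram(7106, -1105) = {11, 13}; no ℚ_11-point on the conic.

[11, 13]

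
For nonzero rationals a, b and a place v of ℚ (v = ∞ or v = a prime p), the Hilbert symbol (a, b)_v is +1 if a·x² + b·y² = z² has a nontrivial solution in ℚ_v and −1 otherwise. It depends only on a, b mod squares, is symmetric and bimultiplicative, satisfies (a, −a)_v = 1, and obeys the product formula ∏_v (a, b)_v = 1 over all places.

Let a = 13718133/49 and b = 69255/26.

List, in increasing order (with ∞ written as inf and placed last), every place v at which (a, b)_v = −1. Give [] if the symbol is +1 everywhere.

[2, 5, 17, 19]

(a, b) ≡ (12597, 2470) mod (ℚ^×)²; places V = {2, 3, 5, 7, 11, 13, 17, 19, ∞}.
(a,b)_17: α=1, u≡12; β=0, v≡11 (mod 17); (12|17)=-1, (11|17)=-1; sign (−1)^0·-1^0·-1^1 = -1.
(a,b)_5: α=0, u≡2; β=1, v≡1 (mod 5); (2|5)=-1, (1|5)=+1; sign (−1)^0·-1^1·+1^0 = -1.
(a,b)_19: α=1, u≡11; β=1, v≡5 (mod 19); (11|19)=+1, (5|19)=+1; sign (−1)^1·+1^1·+1^1 = -1.
(a,b)_7: α=-2, u≡2; β=0, v≡5 (mod 7); (2|7)=+1, (5|7)=-1; sign (−1)^0·+1^0·-1^-2 = +1.
(a,b)_∞: sgn(12597)=+, sgn(2470)=+, so +1.
(a,b)_3: α=3, u≡2; β=6, v≡1 (mod 3); (2|3)=-1, (1|3)=+1; sign (−1)^0·-1^6·+1^3 = +1.
(a,b)_2: α=0, β=-1; u≡5, v≡3 (mod 8); ε(u)ε(v)=0·1, αω(v)=0·1, βω(u)=-1·1; sum ≡ 1  ⇒  -1.
(a,b)_13: α=1, u≡7; β=-1, v≡2 (mod 13); (7|13)=-1, (2|13)=-1; sign (−1)^0·-1^-1·-1^1 = +1.
(a,b)_11: α=2, u≡8; β=0, v≡8 (mod 11); (8|11)=-1, (8|11)=-1; sign (−1)^0·-1^0·-1^2 = +1.
|Ram(12597, 2470)| = 4, even; anisotropic at {2, 5, 17, 19}.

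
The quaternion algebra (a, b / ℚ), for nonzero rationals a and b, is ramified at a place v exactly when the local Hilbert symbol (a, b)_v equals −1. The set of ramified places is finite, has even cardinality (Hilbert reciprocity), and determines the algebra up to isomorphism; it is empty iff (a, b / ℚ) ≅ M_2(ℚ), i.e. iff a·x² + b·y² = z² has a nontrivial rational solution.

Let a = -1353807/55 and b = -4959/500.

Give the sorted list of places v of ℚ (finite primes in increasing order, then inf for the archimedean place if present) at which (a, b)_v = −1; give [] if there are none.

(a, b) ≡ (-8273265, -2755) mod (ℚ^×)²; places V = {2, 3, 5, 7, 11, 13, 19, 29, ∞}.
(a,b)_29: α=1, u≡17; β=1, v≡17 (mod 29); (17|29)=-1, (17|29)=-1; sign (−1)^0·-1^1·-1^1 = +1.
(a,b)_5: α=-1, u≡3; β=-3, v≡4 (mod 5); (3|5)=-1, (4|5)=+1; sign (−1)^0·-1^-3·+1^-1 = -1.
(a,b)_19: α=1, u≡11; β=1, v≡4 (mod 19); (11|19)=+1, (4|19)=+1; sign (−1)^1·+1^1·+1^1 = -1.
(a,b)_3: α=3, u≡1; β=2, v≡2 (mod 3); (1|3)=+1, (2|3)=-1; sign (−1)^0·+1^2·-1^3 = -1.
(a,b)_∞: sgn(-8273265)=−, sgn(-2755)=−, so -1.
(a,b)_7: α=1, u≡5; β=0, v≡6 (mod 7); (5|7)=-1, (6|7)=-1; sign (−1)^0·-1^0·-1^1 = -1.
(a,b)_2: α=0, β=-2; u≡7, v≡5 (mod 8); ε(u)ε(v)=1·0, αω(v)=0·1, βω(u)=-2·0; sum ≡ 0  ⇒  +1.
(a,b)_13: α=1, u≡10; β=0, v≡12 (mod 13); (10|13)=+1, (12|13)=+1; sign (−1)^0·+1^0·+1^1 = +1.
(a,b)_11: α=-1, u≡8; β=0, v≡7 (mod 11); (8|11)=-1, (7|11)=-1; sign (−1)^0·-1^0·-1^-1 = -1.
|Ram(-8273265, -2755)| = 6, even; anisotropic at {3, 5, 7, 11, 19, ∞}.

[3, 5, 7, 11, 19, inf]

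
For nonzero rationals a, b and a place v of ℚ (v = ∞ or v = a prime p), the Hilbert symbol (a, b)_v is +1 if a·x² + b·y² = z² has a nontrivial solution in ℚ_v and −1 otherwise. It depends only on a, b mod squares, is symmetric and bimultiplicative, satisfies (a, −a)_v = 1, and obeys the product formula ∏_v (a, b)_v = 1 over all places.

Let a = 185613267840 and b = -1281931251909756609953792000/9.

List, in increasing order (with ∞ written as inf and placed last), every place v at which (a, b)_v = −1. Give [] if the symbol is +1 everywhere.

[2, 5, 13, 17, 19, 23]

Mod squares: a ≡ 17160990, b ≡ -20930. Check v ∈ {∞, 2, 3, 5, 7, 11, 13, 17, 19, 23}.
v=11: a=11^1·(≡1), b=11^2·(≡1) mod 11; (1|11)=+1, (1|11)=+1; (−1)^{1·2·5}·(+1)^2·(+1)^1 = +1.
v=7: a=7^1·(≡2), b=7^3·(≡5) mod 7; (2|7)=+1, (5|7)=-1; (−1)^{1·3·3}·(+1)^3·(-1)^1 = +1.
v=13: a=13^2·(≡11), b=13^5·(≡8) mod 13; (11|13)=-1, (8|13)=-1; (−1)^{2·5·6}·(-1)^5·(-1)^2 = -1.
v=5: a=5^1·(≡3), b=5^3·(≡1) mod 5; (3|5)=-1, (1|5)=+1; (−1)^{1·3·2}·(-1)^3·(+1)^1 = -1.
v=19: a=19^1·(≡16), b=19^2·(≡10) mod 19; (16|19)=+1, (10|19)=-1; (−1)^{1·2·9}·(+1)^2·(-1)^1 = -1.
v=3: a=3^1·(≡2), b=3^-2·(≡1) mod 3; (2|3)=-1, (1|3)=+1; (−1)^{1·-2·1}·(-1)^-2·(+1)^1 = +1.
v=23: a=23^1·(≡14), b=23^3·(≡22) mod 23; (14|23)=-1, (22|23)=-1; (−1)^{1·3·11}·(-1)^3·(-1)^1 = -1.
v=∞: 17160990 > 0 and -20930 < 0  ⇒  (a,b)_∞ = +1.
v=2: v_2(a)=7, v_2(b)=19; units ≡ 7, 7 (mod 8); ε·ε+αω+βω = 1·1+7·0+19·0 ≡ 1  ⇒  (a,b)_2 = -1.
v=17: a=17^1·(≡6), b=17^2·(≡7) mod 17; (6|17)=-1, (7|17)=-1; (−1)^{1·2·8}·(-1)^2·(-1)^1 = -1.
|Ram(17160990, -20930)| = 6, even; anisotropic at {2, 5, 13, 17, 19, 23}.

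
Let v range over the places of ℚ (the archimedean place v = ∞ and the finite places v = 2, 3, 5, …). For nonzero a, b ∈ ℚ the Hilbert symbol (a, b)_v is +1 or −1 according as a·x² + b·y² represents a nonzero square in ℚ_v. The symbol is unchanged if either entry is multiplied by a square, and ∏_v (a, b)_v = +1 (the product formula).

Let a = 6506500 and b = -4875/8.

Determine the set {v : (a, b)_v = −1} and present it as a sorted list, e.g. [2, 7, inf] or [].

[11, 13]

(a, b) ≡ (385, -390) mod (ℚ^×)²; places V = {2, 3, 5, 7, 11, 13, ∞}.
(a,b)_2: α=2, β=-3; u≡1, v≡5 (mod 8); ε(u)ε(v)=0·0, αω(v)=2·1, βω(u)=-3·0; sum ≡ 0  ⇒  +1.
(a,b)_11: α=1, u≡8; β=0, v≡8 (mod 11); (8|11)=-1, (8|11)=-1; sign (−1)^0·-1^0·-1^1 = -1.
(a,b)_7: α=1, u≡5; β=0, v≡4 (mod 7); (5|7)=-1, (4|7)=+1; sign (−1)^0·-1^0·+1^1 = +1.
(a,b)_∞: sgn(385)=+, sgn(-390)=−, so +1.
(a,b)_13: α=2, u≡7; β=1, v≡10 (mod 13); (7|13)=-1, (10|13)=+1; sign (−1)^0·-1^1·+1^2 = -1.
(a,b)_3: α=0, u≡1; β=1, v≡2 (mod 3); (1|3)=+1, (2|3)=-1; sign (−1)^0·+1^1·-1^0 = +1.
(a,b)_5: α=3, u≡2; β=3, v≡2 (mod 5); (2|5)=-1, (2|5)=-1; sign (−1)^0·-1^3·-1^3 = +1.
Ram(385, -390) = {11, 13}; no ℚ_11-point on the conic.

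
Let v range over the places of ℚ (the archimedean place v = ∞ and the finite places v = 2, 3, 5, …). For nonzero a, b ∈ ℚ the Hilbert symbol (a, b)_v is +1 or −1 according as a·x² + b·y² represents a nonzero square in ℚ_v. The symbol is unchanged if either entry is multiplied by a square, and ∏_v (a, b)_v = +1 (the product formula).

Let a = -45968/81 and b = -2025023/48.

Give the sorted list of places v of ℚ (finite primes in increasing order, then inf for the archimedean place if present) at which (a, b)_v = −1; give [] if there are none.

[2, inf]

Mod squares: a ≡ -17, b ≡ -429. Check v ∈ {∞, 2, 3, 7, 11, 13, 17}.
v=13: a=13^2·(≡9), b=13^1·(≡11) mod 13; (9|13)=+1, (11|13)=-1; (−1)^{2·1·6}·(+1)^1·(-1)^2 = +1.
v=7: a=7^0·(≡2), b=7^2·(≡6) mod 7; (2|7)=+1, (6|7)=-1; (−1)^{0·2·3}·(+1)^2·(-1)^0 = +1.
v=∞: -17 < 0 and -429 < 0  ⇒  (a,b)_∞ = -1.
v=3: a=3^-4·(≡1), b=3^-1·(≡1) mod 3; (1|3)=+1, (1|3)=+1; (−1)^{-4·-1·1}·(+1)^-1·(+1)^-4 = +1.
v=11: a=11^0·(≡3), b=11^1·(≡9) mod 11; (3|11)=+1, (9|11)=+1; (−1)^{0·1·5}·(+1)^1·(+1)^0 = +1.
v=17: a=17^1·(≡13), b=17^2·(≡1) mod 17; (13|17)=+1, (1|17)=+1; (−1)^{1·2·8}·(+1)^2·(+1)^1 = +1.
v=2: v_2(a)=4, v_2(b)=-4; units ≡ 7, 3 (mod 8); ε·ε+αω+βω = 1·1+4·1+-4·0 ≡ 1  ⇒  (a,b)_2 = -1.
|Ram(-17, -429)| = 2, even; anisotropic at {2, ∞}.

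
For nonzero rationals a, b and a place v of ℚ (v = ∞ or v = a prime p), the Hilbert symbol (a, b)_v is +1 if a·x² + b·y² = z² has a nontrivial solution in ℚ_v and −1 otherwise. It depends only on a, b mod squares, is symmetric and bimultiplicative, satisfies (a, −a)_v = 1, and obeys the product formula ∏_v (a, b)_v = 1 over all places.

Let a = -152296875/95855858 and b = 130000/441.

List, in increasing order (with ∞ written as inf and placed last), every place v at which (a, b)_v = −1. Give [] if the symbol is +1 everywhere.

[2, 13]

(a, b) ≡ (-6, 13) mod (ℚ^×)²; places V = {2, 3, 5, 7, 13, 19, 23, 43, ∞}.
(a,b)_3: α=3, u≡1; β=-2, v≡1 (mod 3); (1|3)=+1, (1|3)=+1; sign (−1)^0·+1^-2·+1^3 = +1.
(a,b)_∞: sgn(-6)=−, sgn(13)=+, so +1.
(a,b)_23: α=-2, u≡5; β=0, v≡1 (mod 23); (5|23)=-1, (1|23)=+1; sign (−1)^0·-1^0·+1^-2 = +1.
(a,b)_13: α=0, u≡7; β=1, v≡10 (mod 13); (7|13)=-1, (10|13)=+1; sign (−1)^0·-1^1·+1^0 = -1.
(a,b)_5: α=6, u≡1; β=4, v≡3 (mod 5); (1|5)=+1, (3|5)=-1; sign (−1)^0·+1^4·-1^6 = +1.
(a,b)_2: α=-1, β=4; u≡5, v≡5 (mod 8); ε(u)ε(v)=0·0, αω(v)=-1·1, βω(u)=4·1; sum ≡ 1  ⇒  -1.
(a,b)_19: α=2, u≡13; β=0, v≡10 (mod 19); (13|19)=-1, (10|19)=-1; sign (−1)^0·-1^0·-1^2 = +1.
(a,b)_43: α=-2, u≡29; β=0, v≡1 (mod 43); (29|43)=-1, (1|43)=+1; sign (−1)^0·-1^0·+1^-2 = +1.
(a,b)_7: α=-2, u≡4; β=-2, v≡5 (mod 7); (4|7)=+1, (5|7)=-1; sign (−1)^0·+1^-2·-1^-2 = +1.
|Ram(-6, 13)| = 2, even; anisotropic at {2, 13}.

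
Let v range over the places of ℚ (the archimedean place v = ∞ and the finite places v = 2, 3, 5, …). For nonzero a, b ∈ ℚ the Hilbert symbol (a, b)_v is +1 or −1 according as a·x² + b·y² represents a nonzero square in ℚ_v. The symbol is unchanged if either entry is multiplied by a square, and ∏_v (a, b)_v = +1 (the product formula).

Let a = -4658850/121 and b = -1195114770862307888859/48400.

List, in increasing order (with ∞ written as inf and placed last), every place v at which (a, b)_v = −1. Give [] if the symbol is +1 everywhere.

(a, b) ≡ (-20706, -11874891) mod (ℚ^×)²; places V = {2, 3, 5, 7, 11, 17, 19, 29, 31, 37, ∞}.
(a,b)_11: α=-2, u≡2; β=-2, v≡5 (mod 11); (2|11)=-1, (5|11)=+1; sign (−1)^0·-1^-2·+1^-2 = +1.
(a,b)_7: α=1, u≡5; β=3, v≡1 (mod 7); (5|7)=-1, (1|7)=+1; sign (−1)^1·-1^3·+1^1 = +1.
(a,b)_31: α=0, u≡5; β=1, v≡22 (mod 31); (5|31)=+1, (22|31)=-1; sign (−1)^0·+1^1·-1^0 = +1.
(a,b)_∞: sgn(-20706)=−, sgn(-11874891)=−, so -1.
(a,b)_37: α=0, u≡19; β=1, v≡5 (mod 37); (19|37)=-1, (5|37)=-1; sign (−1)^0·-1^1·-1^0 = -1.
(a,b)_3: α=3, u≡1; β=5, v≡2 (mod 3); (1|3)=+1, (2|3)=-1; sign (−1)^1·+1^5·-1^3 = +1.
(a,b)_19: α=0, u≡1; β=2, v≡3 (mod 19); (1|19)=+1, (3|19)=-1; sign (−1)^0·+1^2·-1^0 = +1.
(a,b)_17: α=1, u≡12; β=5, v≡7 (mod 17); (12|17)=-1, (7|17)=-1; sign (−1)^0·-1^5·-1^1 = +1.
(a,b)_5: α=2, u≡1; β=-2, v≡1 (mod 5); (1|5)=+1, (1|5)=+1; sign (−1)^0·+1^-2·+1^2 = +1.
(a,b)_2: α=1, β=-4; u≡7, v≡5 (mod 8); ε(u)ε(v)=1·0, αω(v)=1·1, βω(u)=-4·0; sum ≡ 1  ⇒  -1.
(a,b)_29: α=1, u≡2; β=3, v≡23 (mod 29); (2|29)=-1, (23|29)=+1; sign (−1)^0·-1^3·+1^1 = -1.
(-20706, -11874891 / ℚ) ramifies at {2, 29, 37, ∞}: a division algebra.

[2, 29, 37, inf]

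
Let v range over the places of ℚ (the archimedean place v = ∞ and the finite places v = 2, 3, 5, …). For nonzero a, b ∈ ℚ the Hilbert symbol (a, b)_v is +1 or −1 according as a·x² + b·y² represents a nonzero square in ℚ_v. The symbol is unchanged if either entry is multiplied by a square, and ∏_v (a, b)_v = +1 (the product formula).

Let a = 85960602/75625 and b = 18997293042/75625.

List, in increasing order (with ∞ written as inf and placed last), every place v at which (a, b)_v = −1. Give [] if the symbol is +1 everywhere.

(a, b) ≡ (442, 2) mod (ℚ^×)²; places V = {2, 3, 5, 7, 11, 13, 17, ∞}.
(a,b)_3: α=4, u≡1; β=4, v≡2 (mod 3); (1|3)=+1, (2|3)=-1; sign (−1)^0·+1^4·-1^4 = +1.
(a,b)_7: α=4, u≡1; β=4, v≡4 (mod 7); (1|7)=+1, (4|7)=+1; sign (−1)^0·+1^4·+1^4 = +1.
(a,b)_13: α=1, u≡2; β=2, v≡8 (mod 13); (2|13)=-1, (8|13)=-1; sign (−1)^0·-1^2·-1^1 = -1.
(a,b)_5: α=-4, u≡2; β=-4, v≡2 (mod 5); (2|5)=-1, (2|5)=-1; sign (−1)^0·-1^-4·-1^-4 = +1.
(a,b)_∞: sgn(442)=+, sgn(2)=+, so +1.
(a,b)_2: α=1, β=1; u≡5, v≡1 (mod 8); ε(u)ε(v)=0·0, αω(v)=1·0, βω(u)=1·1; sum ≡ 1  ⇒  -1.
(a,b)_11: α=-2, u≡10; β=-2, v≡10 (mod 11); (10|11)=-1, (10|11)=-1; sign (−1)^0·-1^-2·-1^-2 = +1.
(a,b)_17: α=1, u≡1; β=2, v≡13 (mod 17); (1|17)=+1, (13|17)=+1; sign (−1)^0·+1^2·+1^1 = +1.
|Ram(442, 2)| = 2, even; anisotropic at {2, 13}.

[2, 13]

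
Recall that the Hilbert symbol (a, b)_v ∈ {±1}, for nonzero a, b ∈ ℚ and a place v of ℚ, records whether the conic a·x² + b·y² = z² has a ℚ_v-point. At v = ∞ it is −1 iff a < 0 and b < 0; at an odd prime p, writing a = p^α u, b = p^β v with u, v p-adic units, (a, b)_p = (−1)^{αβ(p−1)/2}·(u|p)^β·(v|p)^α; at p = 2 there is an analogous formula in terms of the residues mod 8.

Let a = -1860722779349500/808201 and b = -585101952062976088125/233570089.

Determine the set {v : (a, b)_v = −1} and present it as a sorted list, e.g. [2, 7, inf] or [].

[3, inf]

(a, b) ≡ (-55, -21) mod (ℚ^×)²; places V = {2, 3, 5, 7, 11, 17, 19, 23, 29, 31, ∞}.
(a,b)_29: α=-2, u≡3; β=-2, v≡2 (mod 29); (3|29)=-1, (2|29)=-1; sign (−1)^0·-1^-2·-1^-2 = +1.
(a,b)_23: α=2, u≡7; β=2, v≡16 (mod 23); (7|23)=-1, (16|23)=+1; sign (−1)^0·-1^2·+1^2 = +1.
(a,b)_11: α=7, u≡6; β=10, v≡5 (mod 11); (6|11)=-1, (5|11)=+1; sign (−1)^0·-1^10·+1^7 = +1.
(a,b)_31: α=-2, u≡7; β=-2, v≡18 (mod 31); (7|31)=+1, (18|31)=+1; sign (−1)^0·+1^-2·+1^-2 = +1.
(a,b)_5: α=3, u≡4; β=4, v≡1 (mod 5); (4|5)=+1, (1|5)=+1; sign (−1)^0·+1^4·+1^3 = +1.
(a,b)_7: α=0, u≡2; β=1, v≡4 (mod 7); (2|7)=+1, (4|7)=+1; sign (−1)^0·+1^1·+1^0 = +1.
(a,b)_17: α=0, u≡9; β=-2, v≡2 (mod 17); (9|17)=+1, (2|17)=+1; sign (−1)^0·+1^-2·+1^0 = +1.
(a,b)_∞: sgn(-55)=−, sgn(-21)=−, so -1.
(a,b)_3: α=0, u≡2; β=3, v≡2 (mod 3); (2|3)=-1, (2|3)=-1; sign (−1)^0·-1^3·-1^0 = -1.
(a,b)_2: α=2, β=0; u≡1, v≡3 (mod 8); ε(u)ε(v)=0·1, αω(v)=2·1, βω(u)=0·0; sum ≡ 0  ⇒  +1.
(a,b)_19: α=2, u≡15; β=2, v≡6 (mod 19); (15|19)=-1, (6|19)=+1; sign (−1)^0·-1^2·+1^2 = +1.
Ram(-55, -21) = {3, ∞}; no ℚ_3-point on the conic.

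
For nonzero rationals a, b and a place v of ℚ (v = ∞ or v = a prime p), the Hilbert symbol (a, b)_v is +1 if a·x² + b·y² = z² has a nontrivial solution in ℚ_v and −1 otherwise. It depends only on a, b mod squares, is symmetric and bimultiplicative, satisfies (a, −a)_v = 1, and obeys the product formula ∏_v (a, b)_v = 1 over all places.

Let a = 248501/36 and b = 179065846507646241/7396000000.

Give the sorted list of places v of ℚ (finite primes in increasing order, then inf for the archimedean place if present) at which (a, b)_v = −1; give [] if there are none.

[11, 13]

(a, b) ≡ (248501, 56179409) mod (ℚ^×)²; places V = {2, 3, 5, 11, 13, 17, 19, 23, 29, 31, 41, 43, ∞}.
(a,b)_31: α=0, u≡1; β=1, v≡10 (mod 31); (1|31)=+1, (10|31)=+1; sign (−1)^0·+1^1·+1^0 = +1.
(a,b)_13: α=0, u≡11; β=1, v≡11 (mod 13); (11|13)=-1, (11|13)=-1; sign (−1)^0·-1^1·-1^0 = -1.
(a,b)_23: α=0, u≡6; β=1, v≡12 (mod 23); (6|23)=+1, (12|23)=+1; sign (−1)^0·+1^1·+1^0 = +1.
(a,b)_2: α=-2, β=-8; u≡5, v≡1 (mod 8); ε(u)ε(v)=0·0, αω(v)=-2·0, βω(u)=-8·1; sum ≡ 0  ⇒  +1.
(a,b)_19: α=1, u≡6; β=1, v≡15 (mod 19); (6|19)=+1, (15|19)=-1; sign (−1)^1·+1^1·-1^1 = +1.
(a,b)_11: α=1, u≡10; β=1, v≡8 (mod 11); (10|11)=-1, (8|11)=-1; sign (−1)^1·-1^1·-1^1 = -1.
(a,b)_41: α=1, u≡26; β=2, v≡31 (mod 41); (26|41)=-1, (31|41)=+1; sign (−1)^0·-1^2·+1^1 = +1.
(a,b)_∞: sgn(248501)=+, sgn(56179409)=+, so +1.
(a,b)_43: α=0, u≡24; β=-2, v≡6 (mod 43); (24|43)=+1, (6|43)=+1; sign (−1)^0·+1^-2·+1^0 = +1.
(a,b)_17: α=0, u≡6; β=2, v≡8 (mod 17); (6|17)=-1, (8|17)=+1; sign (−1)^0·-1^2·+1^0 = +1.
(a,b)_3: α=-2, u≡2; β=8, v≡2 (mod 3); (2|3)=-1, (2|3)=-1; sign (−1)^0·-1^8·-1^-2 = +1.
(a,b)_29: α=1, u≡2; β=1, v≡8 (mod 29); (2|29)=-1, (8|29)=-1; sign (−1)^0·-1^1·-1^1 = +1.
(a,b)_5: α=0, u≡1; β=-6, v≡4 (mod 5); (1|5)=+1, (4|5)=+1; sign (−1)^0·+1^-6·+1^0 = +1.
|Ram(248501, 56179409)| = 2, even; anisotropic at {11, 13}.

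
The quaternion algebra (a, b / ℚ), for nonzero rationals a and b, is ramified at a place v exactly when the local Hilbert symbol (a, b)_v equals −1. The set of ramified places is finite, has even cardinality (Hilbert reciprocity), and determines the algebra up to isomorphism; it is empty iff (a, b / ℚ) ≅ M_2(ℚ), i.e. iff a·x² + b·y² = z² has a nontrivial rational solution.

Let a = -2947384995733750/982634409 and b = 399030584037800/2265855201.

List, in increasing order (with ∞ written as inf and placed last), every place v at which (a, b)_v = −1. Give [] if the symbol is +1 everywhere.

Mod squares: a ≡ -168454, b ≡ 1178. Check v ∈ {∞, 2, 3, 5, 11, 13, 19, 31, 37, 41, 43}.
v=2: v_2(a)=1, v_2(b)=3; units ≡ 5, 5 (mod 8); ε·ε+αω+βω = 0·0+1·1+3·1 ≡ 0  ⇒  (a,b)_2 = +1.
v=43: a=43^-2·(≡30), b=43^-2·(≡6) mod 43; (30|43)=-1, (6|43)=+1; (−1)^{-2·-2·21}·(-1)^-2·(+1)^-2 = +1.
v=∞: -168454 < 0 and 1178 > 0  ⇒  (a,b)_∞ = +1.
v=37: a=37^2·(≡33), b=37^2·(≡29) mod 37; (33|37)=+1, (29|37)=-1; (−1)^{2·2·18}·(+1)^2·(-1)^2 = +1.
v=41: a=41^0·(≡14), b=41^-2·(≡38) mod 41; (14|41)=-1, (38|41)=-1; (−1)^{0·-2·20}·(-1)^-2·(-1)^0 = +1.
v=5: a=5^4·(≡4), b=5^2·(≡2) mod 5; (4|5)=+1, (2|5)=-1; (−1)^{4·2·2}·(+1)^2·(-1)^4 = +1.
v=11: a=11^3·(≡4), b=11^4·(≡4) mod 11; (4|11)=+1, (4|11)=+1; (−1)^{3·4·5}·(+1)^4·(+1)^3 = +1.
v=31: a=31^1·(≡30), b=31^1·(≡7) mod 31; (30|31)=-1, (7|31)=+1; (−1)^{1·1·15}·(-1)^1·(+1)^1 = +1.
v=3: a=3^-12·(≡2), b=3^-6·(≡2) mod 3; (2|3)=-1, (2|3)=-1; (−1)^{-12·-6·1}·(-1)^-6·(-1)^-12 = +1.
v=19: a=19^1·(≡7), b=19^1·(≡9) mod 19; (7|19)=+1, (9|19)=+1; (−1)^{1·1·9}·(+1)^1·(+1)^1 = -1.
v=13: a=13^3·(≡3), b=13^2·(≡7) mod 13; (3|13)=+1, (7|13)=-1; (−1)^{3·2·6}·(+1)^2·(-1)^3 = -1.
(-168454, 1178 / ℚ) ramifies at {13, 19}: a division algebra.

[13, 19]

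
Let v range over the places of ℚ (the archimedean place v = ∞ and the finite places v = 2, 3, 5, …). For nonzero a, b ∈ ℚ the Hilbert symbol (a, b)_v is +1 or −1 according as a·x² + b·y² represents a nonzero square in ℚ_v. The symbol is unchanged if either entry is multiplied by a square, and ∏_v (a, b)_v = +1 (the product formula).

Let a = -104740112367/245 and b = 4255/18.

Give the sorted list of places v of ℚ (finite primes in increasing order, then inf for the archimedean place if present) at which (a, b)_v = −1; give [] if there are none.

(a, b) ≡ (-985435, 8510) mod (ℚ^×)²; places V = {2, 3, 5, 7, 11, 19, 23, 37, 41, ∞}.
(a,b)_23: α=1, u≡2; β=1, v≡9 (mod 23); (2|23)=+1, (9|23)=+1; sign (−1)^1·+1^1·+1^1 = -1.
(a,b)_∞: sgn(-985435)=−, sgn(8510)=+, so +1.
(a,b)_5: α=-1, u≡2; β=1, v≡2 (mod 5); (2|5)=-1, (2|5)=-1; sign (−1)^0·-1^1·-1^-1 = +1.
(a,b)_41: α=1, u≡31; β=0, v≡20 (mod 41); (31|41)=+1, (20|41)=+1; sign (−1)^0·+1^0·+1^1 = +1.
(a,b)_3: α=12, u≡2; β=-2, v≡2 (mod 3); (2|3)=-1, (2|3)=-1; sign (−1)^0·-1^-2·-1^12 = +1.
(a,b)_7: α=-2, u≡1; β=0, v≡5 (mod 7); (1|7)=+1, (5|7)=-1; sign (−1)^0·+1^0·-1^-2 = +1.
(a,b)_37: α=0, u≡2; β=1, v≡29 (mod 37); (2|37)=-1, (29|37)=-1; sign (−1)^0·-1^1·-1^0 = -1.
(a,b)_19: α=1, u≡4; β=0, v≡1 (mod 19); (4|19)=+1, (1|19)=+1; sign (−1)^0·+1^0·+1^1 = +1.
(a,b)_11: α=1, u≡6; β=0, v≡6 (mod 11); (6|11)=-1, (6|11)=-1; sign (−1)^0·-1^0·-1^1 = -1.
(a,b)_2: α=0, β=-1; u≡5, v≡7 (mod 8); ε(u)ε(v)=0·1, αω(v)=0·0, βω(u)=-1·1; sum ≡ 1  ⇒  -1.
|Ram(-985435, 8510)| = 4, even; anisotropic at {2, 11, 23, 37}.

[2, 11, 23, 37]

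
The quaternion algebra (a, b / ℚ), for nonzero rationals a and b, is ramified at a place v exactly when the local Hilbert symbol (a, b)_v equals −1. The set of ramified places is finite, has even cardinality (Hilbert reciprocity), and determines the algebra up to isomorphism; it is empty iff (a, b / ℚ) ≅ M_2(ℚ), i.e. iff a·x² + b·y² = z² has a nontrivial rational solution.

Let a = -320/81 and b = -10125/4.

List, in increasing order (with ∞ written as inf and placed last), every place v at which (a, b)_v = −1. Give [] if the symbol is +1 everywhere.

Mod squares: a ≡ -5, b ≡ -5. Check v ∈ {∞, 2, 3, 5}.
v=3: a=3^-4·(≡1), b=3^4·(≡1) mod 3; (1|3)=+1, (1|3)=+1; (−1)^{-4·4·1}·(+1)^4·(+1)^-4 = +1.
v=∞: -5 < 0 and -5 < 0  ⇒  (a,b)_∞ = -1.
v=2: v_2(a)=6, v_2(b)=-2; units ≡ 3, 3 (mod 8); ε·ε+αω+βω = 1·1+6·1+-2·1 ≡ 1  ⇒  (a,b)_2 = -1.
v=5: a=5^1·(≡1), b=5^3·(≡1) mod 5; (1|5)=+1, (1|5)=+1; (−1)^{1·3·2}·(+1)^3·(+1)^1 = +1.
|Ram(-5, -5)| = 2, even; anisotropic at {2, ∞}.

[2, inf]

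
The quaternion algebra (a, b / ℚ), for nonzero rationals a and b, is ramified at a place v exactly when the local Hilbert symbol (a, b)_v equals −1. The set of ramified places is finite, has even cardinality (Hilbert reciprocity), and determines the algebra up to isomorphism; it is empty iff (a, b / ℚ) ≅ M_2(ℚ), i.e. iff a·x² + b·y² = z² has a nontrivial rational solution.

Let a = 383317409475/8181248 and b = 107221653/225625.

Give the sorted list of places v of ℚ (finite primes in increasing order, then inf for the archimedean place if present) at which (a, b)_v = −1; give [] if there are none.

Mod squares: a ≡ 11362, b ≡ 253. Check v ∈ {∞, 2, 3, 5, 7, 11, 13, 19, 23, 29, 31}.
v=11: a=11^2·(≡10), b=11^1·(≡1) mod 11; (10|11)=-1, (1|11)=+1; (−1)^{2·1·5}·(-1)^1·(+1)^2 = -1.
v=13: a=13^1·(≡9), b=13^0·(≡11) mod 13; (9|13)=+1, (11|13)=-1; (−1)^{1·0·6}·(+1)^0·(-1)^1 = -1.
v=5: a=5^2·(≡3), b=5^-4·(≡3) mod 5; (3|5)=-1, (3|5)=-1; (−1)^{2·-4·2}·(-1)^-4·(-1)^2 = +1.
v=2: v_2(a)=-9, v_2(b)=0; units ≡ 1, 5 (mod 8); ε·ε+αω+βω = 0·0+-9·1+0·0 ≡ 1  ⇒  (a,b)_2 = -1.
v=23: a=23^1·(≡10), b=23^1·(≡21) mod 23; (10|23)=-1, (21|23)=-1; (−1)^{1·1·11}·(-1)^1·(-1)^1 = -1.
v=3: a=3^2·(≡1), b=3^2·(≡1) mod 3; (1|3)=+1, (1|3)=+1; (−1)^{2·2·1}·(+1)^2·(+1)^2 = +1.
v=31: a=31^2·(≡19), b=31^2·(≡5) mod 31; (19|31)=+1, (5|31)=+1; (−1)^{2·2·15}·(+1)^2·(+1)^2 = +1.
v=7: a=7^2·(≡4), b=7^2·(≡4) mod 7; (4|7)=+1, (4|7)=+1; (−1)^{2·2·3}·(+1)^2·(+1)^2 = +1.
v=∞: 11362 > 0 and 253 > 0  ⇒  (a,b)_∞ = +1.
v=19: a=19^-1·(≡5), b=19^-2·(≡1) mod 19; (5|19)=+1, (1|19)=+1; (−1)^{-1·-2·9}·(+1)^-2·(+1)^-1 = +1.
v=29: a=29^-2·(≡9), b=29^0·(≡8) mod 29; (9|29)=+1, (8|29)=-1; (−1)^{-2·0·14}·(+1)^0·(-1)^-2 = +1.
|Ram(11362, 253)| = 4, even; anisotropic at {2, 11, 13, 23}.

[2, 11, 13, 23]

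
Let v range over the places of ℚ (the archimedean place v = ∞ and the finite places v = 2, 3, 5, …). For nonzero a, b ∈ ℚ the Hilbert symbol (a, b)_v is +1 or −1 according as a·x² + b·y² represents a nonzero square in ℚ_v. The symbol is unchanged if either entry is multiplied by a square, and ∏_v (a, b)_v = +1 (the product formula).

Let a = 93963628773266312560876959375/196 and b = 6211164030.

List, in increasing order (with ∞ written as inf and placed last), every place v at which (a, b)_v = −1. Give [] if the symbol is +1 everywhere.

Mod squares: a ≡ 256215, b ≡ 6463230. Check v ∈ {∞, 2, 3, 5, 7, 13, 17, 19, 23, 29, 31}.
v=29: a=29^3·(≡12), b=29^1·(≡20) mod 29; (12|29)=-1, (20|29)=+1; (−1)^{3·1·14}·(-1)^1·(+1)^3 = -1.
v=2: v_2(a)=-2, v_2(b)=1; units ≡ 7, 7 (mod 8); ε·ε+αω+βω = 1·1+-2·0+1·0 ≡ 1  ⇒  (a,b)_2 = -1.
v=∞: 256215 > 0 and 6463230 > 0  ⇒  (a,b)_∞ = +1.
v=17: a=17^2·(≡1), b=17^1·(≡1) mod 17; (1|17)=+1, (1|17)=+1; (−1)^{2·1·8}·(+1)^1·(+1)^2 = +1.
v=23: a=23^2·(≡3), b=23^1·(≡20) mod 23; (3|23)=+1, (20|23)=-1; (−1)^{2·1·11}·(+1)^1·(-1)^2 = +1.
v=5: a=5^5·(≡2), b=5^1·(≡1) mod 5; (2|5)=-1, (1|5)=+1; (−1)^{5·1·2}·(-1)^1·(+1)^5 = -1.
v=31: a=31^5·(≡25), b=31^2·(≡9) mod 31; (25|31)=+1, (9|31)=+1; (−1)^{5·2·15}·(+1)^2·(+1)^5 = +1.
v=7: a=7^-2·(≡4), b=7^0·(≡1) mod 7; (4|7)=+1, (1|7)=+1; (−1)^{-2·0·3}·(+1)^0·(+1)^-2 = +1.
v=19: a=19^3·(≡8), b=19^1·(≡10) mod 19; (8|19)=-1, (10|19)=-1; (−1)^{3·1·9}·(-1)^1·(-1)^3 = -1.
v=3: a=3^5·(≡1), b=3^1·(≡2) mod 3; (1|3)=+1, (2|3)=-1; (−1)^{5·1·1}·(+1)^1·(-1)^5 = +1.
v=13: a=13^2·(≡6), b=13^0·(≡6) mod 13; (6|13)=-1, (6|13)=-1; (−1)^{2·0·6}·(-1)^0·(-1)^2 = +1.
|Ram(256215, 6463230)| = 4, even; anisotropic at {2, 5, 19, 29}.

[2, 5, 19, 29]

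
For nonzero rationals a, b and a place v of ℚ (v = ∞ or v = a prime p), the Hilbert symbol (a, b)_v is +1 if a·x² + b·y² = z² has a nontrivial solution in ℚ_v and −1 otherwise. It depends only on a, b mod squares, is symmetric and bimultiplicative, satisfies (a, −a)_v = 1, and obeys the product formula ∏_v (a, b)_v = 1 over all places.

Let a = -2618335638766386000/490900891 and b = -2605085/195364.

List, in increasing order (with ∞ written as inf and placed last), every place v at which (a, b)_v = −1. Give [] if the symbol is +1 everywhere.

[31, inf]

(a, b) ≡ (-20615, -1085) mod (ℚ^×)²; places V = {2, 3, 5, 7, 11, 13, 17, 19, 23, 31, ∞}.
(a,b)_17: α=-2, u≡14; β=-2, v≡14 (mod 17); (14|17)=-1, (14|17)=-1; sign (−1)^0·-1^-2·-1^-2 = +1.
(a,b)_13: α=-2, u≡1; β=-2, v≡2 (mod 13); (1|13)=+1, (2|13)=-1; sign (−1)^0·+1^-2·-1^-2 = +1.
(a,b)_2: α=4, β=-2; u≡1, v≡3 (mod 8); ε(u)ε(v)=0·1, αω(v)=4·1, βω(u)=-2·0; sum ≡ 0  ⇒  +1.
(a,b)_7: α=9, u≡4; β=5, v≡6 (mod 7); (4|7)=+1, (6|7)=-1; sign (−1)^1·+1^5·-1^9 = +1.
(a,b)_23: α=-2, u≡8; β=0, v≡5 (mod 23); (8|23)=+1, (5|23)=-1; sign (−1)^0·+1^0·-1^-2 = +1.
(a,b)_19: α=-1, u≡6; β=0, v≡4 (mod 19); (6|19)=+1, (4|19)=+1; sign (−1)^0·+1^0·+1^-1 = +1.
(a,b)_11: α=2, u≡10; β=0, v≡3 (mod 11); (10|11)=-1, (3|11)=+1; sign (−1)^0·-1^0·+1^2 = +1.
(a,b)_31: α=3, u≡22; β=1, v≡3 (mod 31); (22|31)=-1, (3|31)=-1; sign (−1)^1·-1^1·-1^3 = -1.
(a,b)_5: α=3, u≡2; β=1, v≡2 (mod 5); (2|5)=-1, (2|5)=-1; sign (−1)^0·-1^1·-1^3 = +1.
(a,b)_∞: sgn(-20615)=−, sgn(-1085)=−, so -1.
(a,b)_3: α=2, u≡1; β=0, v≡1 (mod 3); (1|3)=+1, (1|3)=+1; sign (−1)^0·+1^0·+1^2 = +1.
Ram(-20615, -1085) = {31, ∞}; no ℚ_31-point on the conic.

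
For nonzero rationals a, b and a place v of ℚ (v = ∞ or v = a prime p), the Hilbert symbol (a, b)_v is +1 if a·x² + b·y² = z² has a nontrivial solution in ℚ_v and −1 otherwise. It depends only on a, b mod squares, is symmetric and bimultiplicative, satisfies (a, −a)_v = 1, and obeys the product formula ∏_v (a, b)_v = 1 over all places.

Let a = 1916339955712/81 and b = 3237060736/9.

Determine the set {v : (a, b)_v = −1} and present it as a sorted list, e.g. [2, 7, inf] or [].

Mod squares: a ≡ 27898, b ≡ 754. Check v ∈ {∞, 2, 3, 7, 13, 29, 37}.
v=∞: 27898 > 0 and 754 > 0  ⇒  (a,b)_∞ = +1.
v=29: a=29^1·(≡28), b=29^1·(≡21) mod 29; (28|29)=+1, (21|29)=-1; (−1)^{1·1·14}·(+1)^1·(-1)^1 = -1.
v=3: a=3^-4·(≡1), b=3^-2·(≡1) mod 3; (1|3)=+1, (1|3)=+1; (−1)^{-4·-2·1}·(+1)^-2·(+1)^-4 = +1.
v=2: v_2(a)=11, v_2(b)=7; units ≡ 5, 1 (mod 8); ε·ε+αω+βω = 0·0+11·0+7·1 ≡ 1  ⇒  (a,b)_2 = -1.
v=13: a=13^1·(≡12), b=13^1·(≡8) mod 13; (12|13)=+1, (8|13)=-1; (−1)^{1·1·6}·(+1)^1·(-1)^1 = -1.
v=37: a=37^3·(≡8), b=37^2·(≡23) mod 37; (8|37)=-1, (23|37)=-1; (−1)^{3·2·18}·(-1)^2·(-1)^3 = -1.
v=7: a=7^2·(≡6), b=7^2·(≡3) mod 7; (6|7)=-1, (3|7)=-1; (−1)^{2·2·3}·(-1)^2·(-1)^2 = +1.
(27898, 754 / ℚ) ramifies at {2, 13, 29, 37}: a division algebra.

[2, 13, 29, 37]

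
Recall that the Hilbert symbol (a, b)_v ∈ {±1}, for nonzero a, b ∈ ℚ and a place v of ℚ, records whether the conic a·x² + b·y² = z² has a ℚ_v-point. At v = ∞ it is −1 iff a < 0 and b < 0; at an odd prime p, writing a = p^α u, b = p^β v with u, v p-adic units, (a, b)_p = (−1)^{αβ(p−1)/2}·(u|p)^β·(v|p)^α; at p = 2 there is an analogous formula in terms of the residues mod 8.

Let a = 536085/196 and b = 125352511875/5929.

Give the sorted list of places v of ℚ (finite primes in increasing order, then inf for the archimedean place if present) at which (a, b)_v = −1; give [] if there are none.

[11, 19]

Mod squares: a ≡ 165, b ≡ 19. Check v ∈ {∞, 2, 3, 5, 7, 11, 19}.
v=7: a=7^-2·(≡1), b=7^-2·(≡5) mod 7; (1|7)=+1, (5|7)=-1; (−1)^{-2·-2·3}·(+1)^-2·(-1)^-2 = +1.
v=2: v_2(a)=-2, v_2(b)=0; units ≡ 5, 3 (mod 8); ε·ε+αω+βω = 0·1+-2·1+0·1 ≡ 0  ⇒  (a,b)_2 = +1.
v=11: a=11^1·(≡3), b=11^-2·(≡6) mod 11; (3|11)=+1, (6|11)=-1; (−1)^{1·-2·5}·(+1)^-2·(-1)^1 = -1.
v=5: a=5^1·(≡2), b=5^4·(≡1) mod 5; (2|5)=-1, (1|5)=+1; (−1)^{1·4·2}·(-1)^4·(+1)^1 = +1.
v=19: a=19^2·(≡10), b=19^5·(≡9) mod 19; (10|19)=-1, (9|19)=+1; (−1)^{2·5·9}·(-1)^5·(+1)^2 = -1.
v=∞: 165 > 0 and 19 > 0  ⇒  (a,b)_∞ = +1.
v=3: a=3^3·(≡1), b=3^4·(≡1) mod 3; (1|3)=+1, (1|3)=+1; (−1)^{3·4·1}·(+1)^4·(+1)^3 = +1.
|Ram(165, 19)| = 2, even; anisotropic at {11, 19}.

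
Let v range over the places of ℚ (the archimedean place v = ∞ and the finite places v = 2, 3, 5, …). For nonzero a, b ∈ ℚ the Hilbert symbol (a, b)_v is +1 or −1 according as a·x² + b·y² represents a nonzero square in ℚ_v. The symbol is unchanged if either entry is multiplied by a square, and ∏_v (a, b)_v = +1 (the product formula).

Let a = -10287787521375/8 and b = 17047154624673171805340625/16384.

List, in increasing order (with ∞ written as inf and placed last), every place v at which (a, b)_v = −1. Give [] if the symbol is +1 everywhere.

[5, 19]

Mod squares: a ≡ -30590, b ≡ 3705. Check v ∈ {∞, 2, 3, 5, 7, 13, 19, 23}.
v=2: v_2(a)=-3, v_2(b)=-14; units ≡ 1, 1 (mod 8); ε·ε+αω+βω = 0·0+-3·0+-14·0 ≡ 0  ⇒  (a,b)_2 = +1.
v=5: a=5^3·(≡3), b=5^5·(≡1) mod 5; (3|5)=-1, (1|5)=+1; (−1)^{3·5·2}·(-1)^5·(+1)^3 = -1.
v=23: a=23^1·(≡3), b=23^2·(≡4) mod 23; (3|23)=+1, (4|23)=+1; (−1)^{1·2·11}·(+1)^2·(+1)^1 = +1.
v=13: a=13^2·(≡1), b=13^3·(≡4) mod 13; (1|13)=+1, (4|13)=+1; (−1)^{2·3·6}·(+1)^3·(+1)^2 = +1.
v=3: a=3^2·(≡1), b=3^7·(≡2) mod 3; (1|3)=+1, (2|3)=-1; (−1)^{2·7·1}·(+1)^7·(-1)^2 = +1.
v=7: a=7^3·(≡3), b=7^4·(≡4) mod 7; (3|7)=-1, (4|7)=+1; (−1)^{3·4·3}·(-1)^4·(+1)^3 = +1.
v=19: a=19^3·(≡4), b=19^7·(≡4) mod 19; (4|19)=+1, (4|19)=+1; (−1)^{3·7·9}·(+1)^7·(+1)^3 = -1.
v=∞: -30590 < 0 and 3705 > 0  ⇒  (a,b)_∞ = +1.
Ram(-30590, 3705) = {5, 19}; no ℚ_5-point on the conic.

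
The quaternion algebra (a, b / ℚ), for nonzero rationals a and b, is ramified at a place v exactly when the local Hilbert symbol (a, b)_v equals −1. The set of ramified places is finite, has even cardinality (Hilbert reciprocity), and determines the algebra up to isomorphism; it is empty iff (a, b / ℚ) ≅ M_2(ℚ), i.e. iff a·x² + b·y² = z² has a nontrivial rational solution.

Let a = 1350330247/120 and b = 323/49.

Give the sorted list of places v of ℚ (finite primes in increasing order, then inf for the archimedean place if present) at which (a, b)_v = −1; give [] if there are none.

[2, 3, 5, 17]

(a, b) ≡ (210, 323) mod (ℚ^×)²; places V = {2, 3, 5, 7, 17, 19, 43, ∞}.
(a,b)_∞: sgn(210)=+, sgn(323)=+, so +1.
(a,b)_2: α=-3, β=0; u≡1, v≡3 (mod 8); ε(u)ε(v)=0·1, αω(v)=-3·1, βω(u)=0·0; sum ≡ 1  ⇒  -1.
(a,b)_7: α=1, u≡1; β=-2, v≡1 (mod 7); (1|7)=+1, (1|7)=+1; sign (−1)^0·+1^-2·+1^1 = +1.
(a,b)_3: α=-1, u≡1; β=0, v≡2 (mod 3); (1|3)=+1, (2|3)=-1; sign (−1)^0·+1^0·-1^-1 = -1.
(a,b)_5: α=-1, u≡3; β=0, v≡2 (mod 5); (3|5)=-1, (2|5)=-1; sign (−1)^0·-1^0·-1^-1 = -1.
(a,b)_43: α=2, u≡1; β=0, v≡18 (mod 43); (1|43)=+1, (18|43)=-1; sign (−1)^0·+1^0·-1^2 = +1.
(a,b)_19: α=2, u≡9; β=1, v≡5 (mod 19); (9|19)=+1, (5|19)=+1; sign (−1)^0·+1^1·+1^2 = +1.
(a,b)_17: α=2, u≡7; β=1, v≡16 (mod 17); (7|17)=-1, (16|17)=+1; sign (−1)^0·-1^1·+1^2 = -1.
|Ram(210, 323)| = 4, even; anisotropic at {2, 3, 5, 17}.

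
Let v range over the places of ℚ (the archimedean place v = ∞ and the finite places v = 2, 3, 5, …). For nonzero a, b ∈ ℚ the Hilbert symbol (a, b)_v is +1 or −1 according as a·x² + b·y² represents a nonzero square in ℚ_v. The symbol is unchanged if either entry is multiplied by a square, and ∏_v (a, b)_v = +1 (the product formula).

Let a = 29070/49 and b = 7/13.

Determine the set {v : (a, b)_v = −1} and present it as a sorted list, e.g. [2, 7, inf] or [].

(a, b) ≡ (3230, 91) mod (ℚ^×)²; places V = {2, 3, 5, 7, 13, 17, 19, ∞}.
(a,b)_5: α=1, u≡1; β=0, v≡4 (mod 5); (1|5)=+1, (4|5)=+1; sign (−1)^0·+1^0·+1^1 = +1.
(a,b)_7: α=-2, u≡6; β=1, v≡6 (mod 7); (6|7)=-1, (6|7)=-1; sign (−1)^0·-1^1·-1^-2 = -1.
(a,b)_17: α=1, u≡12; β=0, v≡11 (mod 17); (12|17)=-1, (11|17)=-1; sign (−1)^0·-1^0·-1^1 = -1.
(a,b)_19: α=1, u≡13; β=0, v≡2 (mod 19); (13|19)=-1, (2|19)=-1; sign (−1)^0·-1^0·-1^1 = -1.
(a,b)_2: α=1, β=0; u≡7, v≡3 (mod 8); ε(u)ε(v)=1·1, αω(v)=1·1, βω(u)=0·0; sum ≡ 0  ⇒  +1.
(a,b)_∞: sgn(3230)=+, sgn(91)=+, so +1.
(a,b)_13: α=0, u≡8; β=-1, v≡7 (mod 13); (8|13)=-1, (7|13)=-1; sign (−1)^0·-1^-1·-1^0 = -1.
(a,b)_3: α=2, u≡2; β=0, v≡1 (mod 3); (2|3)=-1, (1|3)=+1; sign (−1)^0·-1^0·+1^2 = +1.
Ram(3230, 91) = {7, 13, 17, 19}; no ℚ_7-point on the conic.

[7, 13, 17, 19]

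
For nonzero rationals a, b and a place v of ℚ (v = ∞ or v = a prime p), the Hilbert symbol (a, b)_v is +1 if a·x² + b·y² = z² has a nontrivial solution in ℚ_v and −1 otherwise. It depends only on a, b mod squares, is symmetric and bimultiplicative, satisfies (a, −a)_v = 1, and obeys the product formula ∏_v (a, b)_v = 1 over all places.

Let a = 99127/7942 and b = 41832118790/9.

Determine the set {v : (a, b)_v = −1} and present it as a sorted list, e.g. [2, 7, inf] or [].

Mod squares: a ≡ 154, b ≡ 1190. Check v ∈ {∞, 2, 3, 5, 7, 11, 17, 19}.
v=∞: 154 > 0 and 1190 > 0  ⇒  (a,b)_∞ = +1.
v=19: a=19^-2·(≡14), b=19^0·(≡14) mod 19; (14|19)=-1, (14|19)=-1; (−1)^{-2·0·9}·(-1)^0·(-1)^-2 = +1.
v=7: a=7^3·(≡4), b=7^5·(≡4) mod 7; (4|7)=+1, (4|7)=+1; (−1)^{3·5·3}·(+1)^5·(+1)^3 = -1.
v=3: a=3^0·(≡1), b=3^-2·(≡2) mod 3; (1|3)=+1, (2|3)=-1; (−1)^{0·-2·1}·(+1)^-2·(-1)^0 = +1.
v=17: a=17^2·(≡1), b=17^1·(≡13) mod 17; (1|17)=+1, (13|17)=+1; (−1)^{2·1·8}·(+1)^1·(+1)^2 = +1.
v=2: v_2(a)=-1, v_2(b)=1; units ≡ 5, 3 (mod 8); ε·ε+αω+βω = 0·1+-1·1+1·1 ≡ 0  ⇒  (a,b)_2 = +1.
v=5: a=5^0·(≡1), b=5^1·(≡2) mod 5; (1|5)=+1, (2|5)=-1; (−1)^{0·1·2}·(+1)^1·(-1)^0 = +1.
v=11: a=11^-1·(≡4), b=11^4·(≡8) mod 11; (4|11)=+1, (8|11)=-1; (−1)^{-1·4·5}·(+1)^4·(-1)^-1 = -1.
Ram(154, 1190) = {7, 11}; no ℚ_7-point on the conic.

[7, 11]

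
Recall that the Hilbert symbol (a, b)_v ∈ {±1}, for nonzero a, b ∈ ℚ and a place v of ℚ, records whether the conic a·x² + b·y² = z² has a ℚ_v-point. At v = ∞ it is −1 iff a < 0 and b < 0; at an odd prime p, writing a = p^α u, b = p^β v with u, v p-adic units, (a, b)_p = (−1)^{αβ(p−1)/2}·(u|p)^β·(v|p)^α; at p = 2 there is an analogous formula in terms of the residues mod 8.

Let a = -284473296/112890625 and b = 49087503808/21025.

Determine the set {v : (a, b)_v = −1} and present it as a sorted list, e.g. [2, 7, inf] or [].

[2, 17, 23, 29]

Mod squares: a ≡ -29, b ≡ 319447. Check v ∈ {∞, 2, 3, 5, 7, 17, 19, 23, 29, 43}.
v=3: a=3^6·(≡1), b=3^0·(≡1) mod 3; (1|3)=+1, (1|3)=+1; (−1)^{6·0·1}·(+1)^0·(+1)^6 = +1.
v=29: a=29^3·(≡22), b=29^-2·(≡21) mod 29; (22|29)=+1, (21|29)=-1; (−1)^{3·-2·14}·(+1)^-2·(-1)^3 = -1.
v=43: a=43^0·(≡16), b=43^1·(≡39) mod 43; (16|43)=+1, (39|43)=-1; (−1)^{0·1·21}·(+1)^1·(-1)^0 = +1.
v=23: a=23^0·(≡19), b=23^1·(≡22) mod 23; (19|23)=-1, (22|23)=-1; (−1)^{0·1·11}·(-1)^1·(-1)^0 = -1.
v=17: a=17^-2·(≡5), b=17^1·(≡7) mod 17; (5|17)=-1, (7|17)=-1; (−1)^{-2·1·8}·(-1)^1·(-1)^-2 = -1.
v=∞: -29 < 0 and 319447 > 0  ⇒  (a,b)_∞ = +1.
v=2: v_2(a)=4, v_2(b)=6; units ≡ 3, 7 (mod 8); ε·ε+αω+βω = 1·1+4·0+6·1 ≡ 1  ⇒  (a,b)_2 = -1.
v=7: a=7^0·(≡5), b=7^4·(≡4) mod 7; (5|7)=-1, (4|7)=+1; (−1)^{0·4·3}·(-1)^4·(+1)^0 = +1.
v=19: a=19^0·(≡11), b=19^1·(≡17) mod 19; (11|19)=+1, (17|19)=+1; (−1)^{0·1·9}·(+1)^1·(+1)^0 = +1.
v=5: a=5^-8·(≡1), b=5^-2·(≡3) mod 5; (1|5)=+1, (3|5)=-1; (−1)^{-8·-2·2}·(+1)^-2·(-1)^-8 = +1.
|Ram(-29, 319447)| = 4, even; anisotropic at {2, 17, 23, 29}.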